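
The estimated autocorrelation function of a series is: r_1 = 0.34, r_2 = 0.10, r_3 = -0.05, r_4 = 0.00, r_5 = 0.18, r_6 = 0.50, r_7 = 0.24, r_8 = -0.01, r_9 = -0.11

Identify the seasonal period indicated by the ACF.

The largest autocorrelation is r_6 = 0.50; the remaining lags stay at or below 0.34. The elevated value at lag 1 (0.34), dropping to 0.10 at lag 2, reflects decaying short-term dependence rather than seasonality.
The dominant spike at lag 6 indicates a seasonal period of 6.

6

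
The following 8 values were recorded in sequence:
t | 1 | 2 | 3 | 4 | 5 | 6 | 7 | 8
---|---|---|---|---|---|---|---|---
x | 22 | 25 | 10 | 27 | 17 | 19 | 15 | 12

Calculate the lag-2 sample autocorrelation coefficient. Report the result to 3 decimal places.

0.173

Mean x̄ = (22 + 25 + 10 + 27 + 17 + 19 + 15 + 12)/8 = 18.3750
Numerator Σ_{t=1}^{6}(x_t−x̄)(x_{t+2}−x̄) = 44.3438
Denominator Σ(x_t−x̄)² = 255.8750
r_2 = 44.3438 / 255.8750 = 0.173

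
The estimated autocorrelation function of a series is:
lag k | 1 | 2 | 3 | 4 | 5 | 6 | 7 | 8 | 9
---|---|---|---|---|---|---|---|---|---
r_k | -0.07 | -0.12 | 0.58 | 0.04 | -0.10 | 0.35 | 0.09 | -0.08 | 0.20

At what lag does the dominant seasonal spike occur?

The largest autocorrelation is r_3 = 0.58, with weaker echoes at lags 6 (0.35) and 9 (0.20); the remaining lags stay at or below 0.09.
The dominant spike at lag 3 indicates a seasonal period of 3.

3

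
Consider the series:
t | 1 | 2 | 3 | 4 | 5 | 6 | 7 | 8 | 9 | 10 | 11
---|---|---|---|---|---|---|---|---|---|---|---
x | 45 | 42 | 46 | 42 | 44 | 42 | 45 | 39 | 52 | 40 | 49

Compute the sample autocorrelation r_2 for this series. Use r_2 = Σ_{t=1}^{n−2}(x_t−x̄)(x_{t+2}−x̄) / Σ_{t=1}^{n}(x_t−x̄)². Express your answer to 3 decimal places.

0.593

Mean x̄ = (45 + 42 + 46 + 42 + 44 + 42 + 45 + 39 + 52 + 40 + 49)/11 = 44.1818
Numerator Σ_{t=1}^{9}(x_t−x̄)(x_{t+2}−x̄) = 87.5702
Denominator Σ(x_t−x̄)² = 147.6364
r_2 = 87.5702 / 147.6364 = 0.593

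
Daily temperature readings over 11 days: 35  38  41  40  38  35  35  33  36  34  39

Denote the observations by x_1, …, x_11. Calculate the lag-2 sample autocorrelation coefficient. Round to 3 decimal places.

Mean x̄ = (35 + 38 + 41 + 40 + 38 + 35 + 35 + 33 + 36 + 34 + 39)/11 = 36.7273
Numerator Σ_{t=1}^{9}(x_t−x̄)(x_{t+2}−x̄) = 10.5785
Denominator Σ(x_t−x̄)² = 68.1818
r_2 = 10.5785 / 68.1818 = 0.155

0.155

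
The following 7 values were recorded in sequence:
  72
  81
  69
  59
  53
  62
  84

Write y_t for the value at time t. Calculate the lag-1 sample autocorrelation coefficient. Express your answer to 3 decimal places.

0.248

Mean ȳ = (72 + 81 + 69 + 59 + 53 + 62 + 84)/7 = 68.5714
Numerator Σ_{t=1}^{6}(y_t−ȳ)(y_{t+1}−ȳ) = 193.8163
Denominator Σ(y_t−ȳ)² = 781.7143
r_1 = 193.8163 / 781.7143 = 0.248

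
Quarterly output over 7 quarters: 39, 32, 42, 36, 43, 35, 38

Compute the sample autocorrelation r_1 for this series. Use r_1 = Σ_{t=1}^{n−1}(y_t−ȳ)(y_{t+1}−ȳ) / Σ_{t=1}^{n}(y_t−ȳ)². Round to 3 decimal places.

Mean ȳ = (39 + 32 + 42 + 36 + 43 + 35 + 38)/7 = 37.8571
Deviations from mean: 1.1429, -5.8571, 4.1429, -1.8571, 5.1429, -2.8571, 0.1429
Numerator Σ_{t=1}^{6}(y_t−ȳ)(y_{t+1}−ȳ) = -63.3061
Denominator Σ(y_t−ȳ)² = 90.8571
r_1 = -63.3061 / 90.8571 = -0.697

-0.697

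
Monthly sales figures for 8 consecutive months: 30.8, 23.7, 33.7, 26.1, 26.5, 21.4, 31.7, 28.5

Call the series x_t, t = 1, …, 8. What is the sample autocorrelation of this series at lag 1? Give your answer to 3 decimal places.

Mean x̄ = (30.8 + 23.7 + 33.7 + 26.1 + 26.5 + 21.4 + 31.7 + 28.5)/8 = 27.8000
Deviations from mean: 3.0000, -4.1000, 5.9000, -1.7000, -1.3000, -6.4000, 3.9000, 0.7000
Numerator Σ_{t=1}^{7}(x_t−x̄)(x_{t+1}−x̄) = -58.2200
Denominator Σ(x_t−x̄)² = 121.8600
r_1 = -58.2200 / 121.8600 = -0.478

-0.478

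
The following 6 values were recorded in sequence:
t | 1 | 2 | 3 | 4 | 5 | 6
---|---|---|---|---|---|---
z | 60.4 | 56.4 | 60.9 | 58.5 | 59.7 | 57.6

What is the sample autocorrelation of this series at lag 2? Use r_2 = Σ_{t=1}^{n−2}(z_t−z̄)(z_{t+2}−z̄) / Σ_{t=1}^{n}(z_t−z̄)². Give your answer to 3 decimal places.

0.407

Mean z̄ = (60.4 + 56.4 + 60.9 + 58.5 + 59.7 + 57.6)/6 = 58.9167
Deviations from mean: 1.4833, -2.5167, 1.9833, -0.4167, 0.7833, -1.3167
Numerator Σ_{t=1}^{4}(z_t−z̄)(z_{t+2}−z̄) = 6.0928
Denominator Σ(z_t−z̄)² = 14.9883
r_2 = 6.0928 / 14.9883 = 0.407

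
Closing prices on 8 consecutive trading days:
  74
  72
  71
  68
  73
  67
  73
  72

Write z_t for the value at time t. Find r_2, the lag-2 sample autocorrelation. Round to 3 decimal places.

Mean z̄ = (74 + 72 + 71 + 68 + 73 + 67 + 73 + 72)/8 = 71.2500
Deviations from mean: 2.7500, 0.7500, -0.2500, -3.2500, 1.7500, -4.2500, 1.7500, 0.7500
Σ(z_t−z̄)(z_{t+2}−z̄) = (-0.6875) + (-2.4375) + (-0.4375) + (13.8125) + (3.0625) + (-3.1875) = 10.1250
Denominator Σ(z_t−z̄)² = 43.5000
r_2 = 10.1250 / 43.5000 = 0.233

0.233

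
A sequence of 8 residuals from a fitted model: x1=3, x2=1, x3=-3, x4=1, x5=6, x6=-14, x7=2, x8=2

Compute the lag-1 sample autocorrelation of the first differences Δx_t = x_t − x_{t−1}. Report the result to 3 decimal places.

First differences Δx: -2, -4, 4, 5, -20, 16, 0
Mean of differences = -0.1429
Numerator Σ(Δx_t−Δx̄)(Δx_{t+1}−Δx̄) = -407.8776
Denominator Σ(Δx_t−Δx̄)² = 716.8571
r_1(Δx) = -407.8776 / 716.8571 = -0.569

-0.569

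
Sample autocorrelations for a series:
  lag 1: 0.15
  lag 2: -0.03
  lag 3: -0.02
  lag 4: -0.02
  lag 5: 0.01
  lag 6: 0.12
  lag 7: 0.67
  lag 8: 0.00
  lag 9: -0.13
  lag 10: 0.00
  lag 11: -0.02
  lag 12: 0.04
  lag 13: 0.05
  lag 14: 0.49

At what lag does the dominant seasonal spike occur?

The largest autocorrelation is r_7 = 0.67, with a weaker echo at lag 14 (0.49); the remaining lags stay at or below 0.15.
The dominant spike at lag 7 indicates a seasonal period of 7.

7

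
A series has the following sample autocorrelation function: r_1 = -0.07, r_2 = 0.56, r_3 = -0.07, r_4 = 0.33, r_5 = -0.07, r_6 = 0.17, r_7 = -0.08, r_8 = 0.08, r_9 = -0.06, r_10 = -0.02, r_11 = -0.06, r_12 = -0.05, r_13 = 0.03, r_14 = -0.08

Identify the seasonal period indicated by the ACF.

2

The largest autocorrelation is r_2 = 0.56, with weaker echoes at lags 4 (0.33) and 6 (0.17); the remaining lags stay at or below 0.08.
The dominant spike at lag 2 indicates a seasonal period of 2.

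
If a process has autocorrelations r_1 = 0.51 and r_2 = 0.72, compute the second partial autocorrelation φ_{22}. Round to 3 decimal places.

0.622

φ_{22} = (r_2 − r_1²) / (1 − r_1²)
r_1² = (0.51)² = 0.2601
Numerator = 0.72 − 0.2601 = 0.4599; denominator = 1 − 0.2601 = 0.7399
φ_{22} = 0.4599 / 0.7399 = 0.622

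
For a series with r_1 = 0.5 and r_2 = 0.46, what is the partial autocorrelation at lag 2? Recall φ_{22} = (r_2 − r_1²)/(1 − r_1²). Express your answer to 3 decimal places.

0.280

φ_{22} = (r_2 − r_1²) / (1 − r_1²)
r_1² = (0.5)² = 0.25
Numerator = 0.46 − 0.2500 = 0.2100; denominator = 1 − 0.2500 = 0.7500
φ_{22} = 0.2100 / 0.7500 = 0.280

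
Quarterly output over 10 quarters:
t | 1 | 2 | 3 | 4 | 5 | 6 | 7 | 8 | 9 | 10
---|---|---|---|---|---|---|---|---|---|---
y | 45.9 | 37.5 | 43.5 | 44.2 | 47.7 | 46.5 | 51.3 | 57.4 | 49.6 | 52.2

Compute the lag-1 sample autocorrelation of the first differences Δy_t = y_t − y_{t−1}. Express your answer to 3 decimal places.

First differences Δy: -8.4, 6.0, 0.7, 3.5, -1.2, 4.8, 6.1, -7.8, 2.6
Mean of differences = 0.7000
Numerator Σ(Δy_t−Δȳ)(Δy_{t+1}−Δȳ) = -101.2500
Denominator Σ(Δy_t−Δȳ)² = 244.1800
r_1(Δy) = -101.2500 / 244.1800 = -0.415

-0.415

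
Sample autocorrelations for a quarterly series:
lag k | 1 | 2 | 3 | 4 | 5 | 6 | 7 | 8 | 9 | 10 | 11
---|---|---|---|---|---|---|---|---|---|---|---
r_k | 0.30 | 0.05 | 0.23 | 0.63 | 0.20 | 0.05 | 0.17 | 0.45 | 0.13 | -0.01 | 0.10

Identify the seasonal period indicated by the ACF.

The largest autocorrelation is r_4 = 0.63, with a weaker echo at lag 8 (0.45); the remaining lags stay at or below 0.30. The elevated value at lag 1 (0.30), dropping to 0.05 at lag 2, reflects decaying short-term dependence rather than seasonality.
The dominant spike at lag 4 indicates a seasonal period of 4.

4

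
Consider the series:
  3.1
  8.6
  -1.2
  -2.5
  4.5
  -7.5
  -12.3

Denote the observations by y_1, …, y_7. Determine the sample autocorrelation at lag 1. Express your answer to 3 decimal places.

Mean ȳ = (3.1 + 8.6 − 1.2 − 2.5 + 4.5 − 7.5 − 12.3)/7 = -1.0429
Deviations from mean: 4.1429, 9.6429, -0.1571, -1.4571, 5.5429, -6.4571, -11.2571
Σ(y_t−ȳ)(y_{t+1}−ȳ) = (39.9490) + (-1.5153) + (0.2290) + (-8.0767) + (-35.7910) + (72.6890) = 67.4839
Denominator Σ(y_t−ȳ)² = 311.4371
r_1 = 67.4839 / 311.4371 = 0.217

0.217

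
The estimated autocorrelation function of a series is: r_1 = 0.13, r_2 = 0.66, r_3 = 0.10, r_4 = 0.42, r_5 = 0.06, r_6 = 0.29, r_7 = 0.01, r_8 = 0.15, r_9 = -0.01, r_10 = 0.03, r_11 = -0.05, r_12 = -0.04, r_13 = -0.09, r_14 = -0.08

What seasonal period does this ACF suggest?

2

The largest autocorrelation is r_2 = 0.66, with weaker echoes at lags 4 (0.42), 6 (0.29) and 8 (0.15); the remaining lags stay at or below 0.13.
The dominant spike at lag 2 indicates a seasonal period of 2.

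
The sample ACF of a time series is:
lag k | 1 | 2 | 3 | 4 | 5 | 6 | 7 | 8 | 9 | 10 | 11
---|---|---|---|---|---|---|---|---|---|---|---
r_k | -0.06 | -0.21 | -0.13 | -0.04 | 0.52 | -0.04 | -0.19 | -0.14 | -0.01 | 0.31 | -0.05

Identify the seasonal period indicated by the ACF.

5

The largest autocorrelation is r_5 = 0.52, with a weaker echo at lag 10 (0.31); the remaining lags stay at or below -0.01.
The dominant spike at lag 5 indicates a seasonal period of 5.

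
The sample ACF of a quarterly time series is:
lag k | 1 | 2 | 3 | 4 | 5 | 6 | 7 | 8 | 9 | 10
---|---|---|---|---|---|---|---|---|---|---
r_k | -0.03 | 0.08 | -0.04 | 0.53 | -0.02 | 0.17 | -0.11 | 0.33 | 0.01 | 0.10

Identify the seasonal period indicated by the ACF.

The largest autocorrelation is r_4 = 0.53, with a weaker echo at lag 8 (0.33); the remaining lags stay at or below 0.17.
The dominant spike at lag 4 indicates a seasonal period of 4.

4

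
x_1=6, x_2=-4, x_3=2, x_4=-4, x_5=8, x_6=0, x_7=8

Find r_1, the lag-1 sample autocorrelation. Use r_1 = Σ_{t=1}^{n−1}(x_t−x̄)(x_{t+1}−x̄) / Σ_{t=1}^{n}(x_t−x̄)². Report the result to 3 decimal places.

-0.500

Mean x̄ = (6 − 4 + 2 − 4 + 8 + 0 + 8)/7 = 2.2857
Deviations from mean: 3.7143, -6.2857, -0.2857, -6.2857, 5.7143, -2.2857, 5.7143
Σ(x_t−x̄)(x_{t+1}−x̄) = (-23.3469) + (1.7959) + (1.7959) + (-35.9184) + (-13.0612) + (-13.0612) = -81.7959
Denominator Σ(x_t−x̄)² = 163.4286
r_1 = -81.7959 / 163.4286 = -0.500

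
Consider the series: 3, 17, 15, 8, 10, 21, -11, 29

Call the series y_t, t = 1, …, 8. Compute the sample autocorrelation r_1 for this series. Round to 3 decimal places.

-0.636

Mean ȳ = (3 + 17 + 15 + 8 + 10 + 21 − 11 + 29)/8 = 11.5000
Deviations from mean: -8.5000, 5.5000, 3.5000, -3.5000, -1.5000, 9.5000, -22.5000, 17.5000
Σ(y_t−ȳ)(y_{t+1}−ȳ) = (-46.7500) + (19.2500) + (-12.2500) + (5.2500) + (-14.2500) + (-213.7500) + (-393.7500) = -656.2500
Denominator Σ(y_t−ȳ)² = 1032.0000
r_1 = -656.2500 / 1032.0000 = -0.636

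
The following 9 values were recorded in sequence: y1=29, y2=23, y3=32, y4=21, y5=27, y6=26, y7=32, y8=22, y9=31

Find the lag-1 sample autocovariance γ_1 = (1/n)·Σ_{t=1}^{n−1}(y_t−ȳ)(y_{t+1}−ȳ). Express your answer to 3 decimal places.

Mean ȳ = (29 + 23 + 32 + 21 + 27 + 26 + 32 + 22 + 31)/9 = 27.0000
Σ_{t=1}^{8}(y_t−ȳ)(y_{t+1}−ȳ) = -108.0000
γ_1 = -108.0000 / 9 = -12.000

-12.000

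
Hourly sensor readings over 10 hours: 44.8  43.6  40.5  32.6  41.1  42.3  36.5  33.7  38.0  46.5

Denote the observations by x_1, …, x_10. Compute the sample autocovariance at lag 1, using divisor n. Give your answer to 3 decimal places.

Mean x̄ = (44.8 + 43.6 + 40.5 + 32.6 + 41.1 + 42.3 + 36.5 + 33.7 + 38.0 + 46.5)/10 = 39.9600
Σ_{t=1}^{9}(x_t−x̄)(x_{t+1}−x̄) = 22.9004
γ_1 = 22.9004 / 10 = 2.290

2.290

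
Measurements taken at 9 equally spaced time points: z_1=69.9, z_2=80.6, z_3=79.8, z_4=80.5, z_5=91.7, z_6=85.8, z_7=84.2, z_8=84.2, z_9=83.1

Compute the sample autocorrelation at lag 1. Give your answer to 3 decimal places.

0.214

Mean z̄ = (69.9 + 80.6 + 79.8 + 80.5 + 91.7 + 85.8 + 84.2 + 84.2 + 83.1)/9 = 82.2000
Numerator Σ_{t=1}^{8}(z_t−z̄)(z_{t+1}−z̄) = 58.6500
Denominator Σ(z_t−z̄)² = 274.5200
r_1 = 58.6500 / 274.5200 = 0.214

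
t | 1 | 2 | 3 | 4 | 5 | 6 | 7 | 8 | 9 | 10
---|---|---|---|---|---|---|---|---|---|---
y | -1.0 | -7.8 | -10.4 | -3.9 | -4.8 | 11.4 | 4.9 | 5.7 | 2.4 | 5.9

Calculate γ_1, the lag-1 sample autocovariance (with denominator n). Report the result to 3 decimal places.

Mean ȳ = (-1.0 − 7.8 − 10.4 − 3.9 − 4.8 + 11.4 + 4.9 + 5.7 + 2.4 + 5.9)/10 = 0.2400
Σ_{t=1}^{9}(y_t−ȳ)(y_{t+1}−ȳ) = 205.6524
γ_1 = 205.6524 / 10 = 20.565

20.565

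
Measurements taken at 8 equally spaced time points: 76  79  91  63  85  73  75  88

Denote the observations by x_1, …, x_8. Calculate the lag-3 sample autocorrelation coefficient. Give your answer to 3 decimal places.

Mean x̄ = (76 + 79 + 91 + 63 + 85 + 73 + 75 + 88)/8 = 78.7500
Deviations from mean: -2.7500, 0.2500, 12.2500, -15.7500, 6.2500, -5.7500, -3.7500, 9.2500
Numerator Σ_{t=1}^{5}(x_t−x̄)(x_{t+3}−x̄) = 91.3125
Denominator Σ(x_t−x̄)² = 577.5000
r_3 = 91.3125 / 577.5000 = 0.158

0.158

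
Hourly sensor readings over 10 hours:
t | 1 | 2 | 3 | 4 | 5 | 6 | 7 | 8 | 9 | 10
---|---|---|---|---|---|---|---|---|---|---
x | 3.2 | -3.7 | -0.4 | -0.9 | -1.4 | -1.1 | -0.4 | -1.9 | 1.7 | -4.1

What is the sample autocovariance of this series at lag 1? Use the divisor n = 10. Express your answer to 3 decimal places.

-2.430

Mean x̄ = (3.2 − 3.7 − 0.4 − 0.9 − 1.4 − 1.1 − 0.4 − 1.9 + 1.7 − 4.1)/10 = -0.9000
Σ_{t=1}^{9}(x_t−x̄)(x_{t+1}−x̄) = -24.3000
γ_1 = -24.3000 / 10 = -2.430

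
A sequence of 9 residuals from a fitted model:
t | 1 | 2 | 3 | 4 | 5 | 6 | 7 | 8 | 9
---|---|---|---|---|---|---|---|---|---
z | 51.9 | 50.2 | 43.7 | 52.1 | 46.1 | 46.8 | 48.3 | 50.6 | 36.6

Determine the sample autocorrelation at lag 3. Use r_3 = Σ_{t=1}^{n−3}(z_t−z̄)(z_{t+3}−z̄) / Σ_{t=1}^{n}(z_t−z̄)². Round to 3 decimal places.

0.136

Mean z̄ = (51.9 + 50.2 + 43.7 + 52.1 + 46.1 + 46.8 + 48.3 + 50.6 + 36.6)/9 = 47.3667
Σ(z_t−z̄)(z_{t+3}−z̄) = (21.4578) + (-3.5889) + (2.0778) + (4.4178) + (-4.0956) + (6.1011) = 26.3700
Denominator Σ(z_t−z̄)² = 193.6000
r_3 = 26.3700 / 193.6000 = 0.136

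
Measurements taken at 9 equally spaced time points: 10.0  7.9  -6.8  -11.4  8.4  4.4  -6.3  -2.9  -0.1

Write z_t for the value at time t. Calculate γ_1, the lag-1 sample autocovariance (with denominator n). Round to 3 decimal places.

Mean z̄ = (10.0 + 7.9 − 6.8 − 11.4 + 8.4 + 4.4 − 6.3 − 2.9 − 0.1)/9 = 0.3556
Σ_{t=1}^{8}(z_t−z̄)(z_{t+1}−z̄) = 37.0958
γ_1 = 37.0958 / 9 = 4.122

4.122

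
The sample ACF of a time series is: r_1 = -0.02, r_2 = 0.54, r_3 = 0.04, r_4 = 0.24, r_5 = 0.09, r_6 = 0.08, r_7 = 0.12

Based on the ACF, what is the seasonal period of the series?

The largest autocorrelation is r_2 = 0.54, with a weaker echo at lag 4 (0.24); the remaining lags stay at or below 0.12.
The dominant spike at lag 2 indicates a seasonal period of 2.

2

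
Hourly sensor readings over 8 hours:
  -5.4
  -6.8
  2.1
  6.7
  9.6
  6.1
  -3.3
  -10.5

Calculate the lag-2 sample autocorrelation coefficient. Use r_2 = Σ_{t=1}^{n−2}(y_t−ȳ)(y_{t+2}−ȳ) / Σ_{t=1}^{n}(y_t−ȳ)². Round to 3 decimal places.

-0.232

Mean ȳ = (-5.4 − 6.8 + 2.1 + 6.7 + 9.6 + 6.1 − 3.3 − 10.5)/8 = -0.1875
Numerator Σ_{t=1}^{6}(y_t−ȳ)(y_{t+2}−ȳ) = -87.0766
Denominator Σ(y_t−ȳ)² = 374.9288
r_2 = -87.0766 / 374.9288 = -0.232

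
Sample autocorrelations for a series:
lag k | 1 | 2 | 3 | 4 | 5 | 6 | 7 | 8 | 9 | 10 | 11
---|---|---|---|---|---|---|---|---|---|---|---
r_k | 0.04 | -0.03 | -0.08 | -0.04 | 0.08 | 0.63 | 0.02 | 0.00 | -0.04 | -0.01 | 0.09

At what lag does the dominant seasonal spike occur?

6

The largest autocorrelation is r_6 = 0.63; the remaining lags stay at or below 0.09.
The dominant spike at lag 6 indicates a seasonal period of 6.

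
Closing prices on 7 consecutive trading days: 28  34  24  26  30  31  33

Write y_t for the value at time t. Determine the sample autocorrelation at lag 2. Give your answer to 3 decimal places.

-0.180

Mean ȳ = (28 + 34 + 24 + 26 + 30 + 31 + 33)/7 = 29.4286
Deviations from mean: -1.4286, 4.5714, -5.4286, -3.4286, 0.5714, 1.5714, 3.5714
Σ(y_t−ȳ)(y_{t+2}−ȳ) = (7.7551) + (-15.6735) + (-3.1020) + (-5.3878) + (2.0408) = -14.3673
Denominator Σ(y_t−ȳ)² = 79.7143
r_2 = -14.3673 / 79.7143 = -0.180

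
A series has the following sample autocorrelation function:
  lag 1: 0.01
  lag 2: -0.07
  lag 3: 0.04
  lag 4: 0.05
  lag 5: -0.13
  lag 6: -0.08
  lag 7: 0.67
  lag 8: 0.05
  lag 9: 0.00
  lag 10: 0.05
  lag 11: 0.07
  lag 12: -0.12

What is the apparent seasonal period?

7

The largest autocorrelation is r_7 = 0.67; the remaining lags stay at or below 0.07.
The dominant spike at lag 7 indicates a seasonal period of 7.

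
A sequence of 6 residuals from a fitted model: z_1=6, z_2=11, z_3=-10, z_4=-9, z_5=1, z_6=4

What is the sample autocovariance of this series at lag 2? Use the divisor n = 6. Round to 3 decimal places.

Mean z̄ = (6 + 11 − 10 − 9 + 1 + 4)/6 = 0.5000
Deviations: 5.5000, 10.5000, -10.5000, -9.5000, 0.5000, 3.5000
Σ_{t=1}^{4}(z_t−z̄)(z_{t+2}−z̄) = -196.0000
γ_2 = -196.0000 / 6 = -32.667

-32.667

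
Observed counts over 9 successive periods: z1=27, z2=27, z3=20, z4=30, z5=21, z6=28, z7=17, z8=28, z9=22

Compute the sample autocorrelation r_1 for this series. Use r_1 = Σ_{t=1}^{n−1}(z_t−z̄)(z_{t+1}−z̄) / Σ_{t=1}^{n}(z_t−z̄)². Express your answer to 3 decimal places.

Mean z̄ = (27 + 27 + 20 + 30 + 21 + 28 + 17 + 28 + 22)/9 = 24.4444
Numerator Σ_{t=1}^{8}(z_t−z̄)(z_{t+1}−z̄) = -122.5309
Denominator Σ(z_t−z̄)² = 162.2222
r_1 = -122.5309 / 162.2222 = -0.755

-0.755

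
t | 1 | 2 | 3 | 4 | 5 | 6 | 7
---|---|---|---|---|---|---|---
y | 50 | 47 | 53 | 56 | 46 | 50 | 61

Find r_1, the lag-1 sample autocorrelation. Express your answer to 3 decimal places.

Mean ȳ = (50 + 47 + 53 + 56 + 46 + 50 + 61)/7 = 51.8571
Numerator Σ_{t=1}^{6}(y_t−ȳ)(y_{t+1}−ȳ) = -22.1633
Denominator Σ(y_t−ȳ)² = 166.8571
r_1 = -22.1633 / 166.8571 = -0.133

-0.133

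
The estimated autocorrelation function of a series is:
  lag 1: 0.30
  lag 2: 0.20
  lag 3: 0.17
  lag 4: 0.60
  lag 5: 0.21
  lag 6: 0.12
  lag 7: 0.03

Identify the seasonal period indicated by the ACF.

The largest autocorrelation is r_4 = 0.60; the remaining lags stay at or below 0.30. The elevated value at lag 1 (0.30), dropping to 0.20 at lag 2, reflects decaying short-term dependence rather than seasonality.
The dominant spike at lag 4 indicates a seasonal period of 4.

4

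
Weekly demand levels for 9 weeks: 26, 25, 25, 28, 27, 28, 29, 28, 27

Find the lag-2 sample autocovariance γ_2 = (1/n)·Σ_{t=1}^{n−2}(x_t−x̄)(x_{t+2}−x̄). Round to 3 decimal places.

0.222

Mean x̄ = (26 + 25 + 25 + 28 + 27 + 28 + 29 + 28 + 27)/9 = 27.0000
Σ_{t=1}^{7}(x_t−x̄)(x_{t+2}−x̄) = 2.0000
γ_2 = 2.0000 / 9 = 0.222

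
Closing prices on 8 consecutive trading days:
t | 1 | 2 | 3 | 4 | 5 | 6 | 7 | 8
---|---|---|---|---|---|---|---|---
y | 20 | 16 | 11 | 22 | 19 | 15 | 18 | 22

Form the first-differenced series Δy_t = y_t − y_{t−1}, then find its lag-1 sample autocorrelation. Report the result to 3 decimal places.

First differences Δy: -4, -5, 11, -3, -4, 3, 4
Mean of differences = 0.2857
Numerator Σ(Δy_t−Δȳ)(Δy_{t+1}−Δȳ) = -56.6531
Denominator Σ(Δy_t−Δȳ)² = 211.4286
r_1(Δy) = -56.6531 / 211.4286 = -0.268

-0.268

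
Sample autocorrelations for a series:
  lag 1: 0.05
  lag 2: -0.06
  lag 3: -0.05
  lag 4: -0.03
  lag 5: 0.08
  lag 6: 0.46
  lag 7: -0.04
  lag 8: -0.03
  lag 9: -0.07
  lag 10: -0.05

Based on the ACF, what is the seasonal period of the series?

The largest autocorrelation is r_6 = 0.46; the remaining lags stay at or below 0.08.
The dominant spike at lag 6 indicates a seasonal period of 6.

6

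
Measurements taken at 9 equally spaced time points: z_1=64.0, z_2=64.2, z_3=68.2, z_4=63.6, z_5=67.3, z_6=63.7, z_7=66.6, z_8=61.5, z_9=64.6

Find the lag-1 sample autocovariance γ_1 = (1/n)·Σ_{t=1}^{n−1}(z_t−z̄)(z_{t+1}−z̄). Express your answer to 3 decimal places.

Mean z̄ = (64.0 + 64.2 + 68.2 + 63.6 + 67.3 + 63.7 + 66.6 + 61.5 + 64.6)/9 = 64.8556
Σ_{t=1}^{8}(z_t−z̄)(z_{t+1}−z̄) = -18.7364
γ_1 = -18.7364 / 9 = -2.082

-2.082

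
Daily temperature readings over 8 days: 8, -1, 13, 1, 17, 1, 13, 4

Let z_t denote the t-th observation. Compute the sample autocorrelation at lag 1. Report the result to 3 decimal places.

Mean z̄ = (8 − 1 + 13 + 1 + 17 + 1 + 13 + 4)/8 = 7.0000
Deviations from mean: 1.0000, -8.0000, 6.0000, -6.0000, 10.0000, -6.0000, 6.0000, -3.0000
Σ(z_t−z̄)(z_{t+1}−z̄) = (-8.0000) + (-48.0000) + (-36.0000) + (-60.0000) + (-60.0000) + (-36.0000) + (-18.0000) = -266.0000
Denominator Σ(z_t−z̄)² = 318.0000
r_1 = -266.0000 / 318.0000 = -0.836

-0.836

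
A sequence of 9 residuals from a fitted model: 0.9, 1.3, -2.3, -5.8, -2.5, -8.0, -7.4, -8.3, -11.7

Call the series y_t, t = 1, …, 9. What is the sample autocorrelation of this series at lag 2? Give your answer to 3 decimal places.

Mean ȳ = (0.9 + 1.3 − 2.3 − 5.8 − 2.5 − 8.0 − 7.4 − 8.3 − 11.7)/9 = -4.8667
Σ(y_t−ȳ)(y_{t+2}−ȳ) = (14.8011) + (-5.7556) + (6.0744) + (2.9244) + (-5.9956) + (10.7578) + (17.3111) = 40.1178
Denominator Σ(y_t−ȳ)² = 159.0600
r_2 = 40.1178 / 159.0600 = 0.252

0.252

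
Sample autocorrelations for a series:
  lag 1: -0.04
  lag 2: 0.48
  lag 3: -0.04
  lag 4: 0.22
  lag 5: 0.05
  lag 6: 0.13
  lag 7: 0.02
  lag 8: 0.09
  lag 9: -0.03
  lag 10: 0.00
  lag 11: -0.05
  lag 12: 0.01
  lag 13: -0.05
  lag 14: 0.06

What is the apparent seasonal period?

2

The largest autocorrelation is r_2 = 0.48, with a weaker echo at lag 4 (0.22); the remaining lags stay at or below 0.13.
The dominant spike at lag 2 indicates a seasonal period of 2.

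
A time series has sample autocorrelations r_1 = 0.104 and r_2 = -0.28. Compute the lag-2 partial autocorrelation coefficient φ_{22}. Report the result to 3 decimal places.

-0.294

φ_{22} = (r_2 − r_1²) / (1 − r_1²)
r_1² = (0.104)² = 0.010816
Numerator = -0.28 − 0.0108 = -0.2908; denominator = 1 − 0.0108 = 0.9892
φ_{22} = -0.2908 / 0.9892 = -0.294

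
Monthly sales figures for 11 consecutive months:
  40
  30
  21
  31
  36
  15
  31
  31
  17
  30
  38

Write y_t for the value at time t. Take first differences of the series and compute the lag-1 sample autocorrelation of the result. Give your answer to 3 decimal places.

-0.328

First differences Δy: -10, -9, 10, 5, -21, 16, 0, -14, 13, 8
Mean of differences = -0.2000
Numerator Σ(Δy_t−Δȳ)(Δy_{t+1}−Δȳ) = -469.0400
Denominator Σ(Δy_t−Δȳ)² = 1431.6000
r_1(Δy) = -469.0400 / 1431.6000 = -0.328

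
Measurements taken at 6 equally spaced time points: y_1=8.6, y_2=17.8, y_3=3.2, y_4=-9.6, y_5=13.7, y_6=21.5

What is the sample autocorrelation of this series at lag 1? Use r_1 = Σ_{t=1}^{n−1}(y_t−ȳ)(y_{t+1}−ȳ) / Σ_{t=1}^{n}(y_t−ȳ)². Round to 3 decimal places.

0.042

Mean ȳ = (8.6 + 17.8 + 3.2 − 9.6 + 13.7 + 21.5)/6 = 9.2000
Σ(y_t−ȳ)(y_{t+1}−ȳ) = (-5.1600) + (-51.6000) + (112.8000) + (-84.6000) + (55.3500) = 26.7900
Denominator Σ(y_t−ȳ)² = 635.3000
r_1 = 26.7900 / 635.3000 = 0.042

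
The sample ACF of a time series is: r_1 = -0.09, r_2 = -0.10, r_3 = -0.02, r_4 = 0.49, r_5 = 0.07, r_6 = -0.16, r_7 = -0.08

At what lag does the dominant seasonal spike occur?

4

The largest autocorrelation is r_4 = 0.49; the remaining lags stay at or below 0.07.
The dominant spike at lag 4 indicates a seasonal period of 4.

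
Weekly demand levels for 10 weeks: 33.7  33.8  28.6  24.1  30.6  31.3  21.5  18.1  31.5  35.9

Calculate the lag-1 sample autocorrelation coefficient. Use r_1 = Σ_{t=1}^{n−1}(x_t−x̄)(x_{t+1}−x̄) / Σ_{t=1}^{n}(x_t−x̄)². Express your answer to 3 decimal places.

Mean x̄ = (33.7 + 33.8 + 28.6 + 24.1 + 30.6 + 31.3 + 21.5 + 18.1 + 31.5 + 35.9)/10 = 28.9100
Numerator Σ_{t=1}^{9}(x_t−x̄)(x_{t+1}−x̄) = 71.8069
Denominator Σ(x_t−x̄)² = 305.9890
r_1 = 71.8069 / 305.9890 = 0.235

0.235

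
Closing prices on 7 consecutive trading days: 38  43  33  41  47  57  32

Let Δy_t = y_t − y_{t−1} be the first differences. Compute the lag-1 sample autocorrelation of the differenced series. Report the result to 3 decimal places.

First differences Δy: 5, -10, 8, 6, 10, -25
Mean of differences = -1.0000
Numerator Σ(Δy_t−Δȳ)(Δy_{t+1}−Δȳ) = -259.0000
Denominator Σ(Δy_t−Δȳ)² = 944.0000
r_1(Δy) = -259.0000 / 944.0000 = -0.274

-0.274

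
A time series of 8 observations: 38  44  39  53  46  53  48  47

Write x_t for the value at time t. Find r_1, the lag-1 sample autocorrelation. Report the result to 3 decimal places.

Mean x̄ = (38 + 44 + 39 + 53 + 46 + 53 + 48 + 47)/8 = 46.0000
Deviations from mean: -8.0000, -2.0000, -7.0000, 7.0000, 0.0000, 7.0000, 2.0000, 1.0000
Σ(x_t−x̄)(x_{t+1}−x̄) = (16.0000) + (14.0000) + (-49.0000) + (0.0000) + (0.0000) + (14.0000) + (2.0000) = -3.0000
Denominator Σ(x_t−x̄)² = 220.0000
r_1 = -3.0000 / 220.0000 = -0.014

-0.014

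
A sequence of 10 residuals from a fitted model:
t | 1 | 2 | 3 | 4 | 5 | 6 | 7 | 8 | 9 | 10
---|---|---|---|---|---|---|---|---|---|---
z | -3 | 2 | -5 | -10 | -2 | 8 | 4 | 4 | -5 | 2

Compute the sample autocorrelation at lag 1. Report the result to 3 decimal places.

Mean z̄ = (-3 + 2 − 5 − 10 − 2 + 8 + 4 + 4 − 5 + 2)/10 = -0.5000
Numerator Σ_{t=1}^{9}(z_t−z̄)(z_{t+1}−z̄) = 53.7500
Denominator Σ(z_t−z̄)² = 264.5000
r_1 = 53.7500 / 264.5000 = 0.203

0.203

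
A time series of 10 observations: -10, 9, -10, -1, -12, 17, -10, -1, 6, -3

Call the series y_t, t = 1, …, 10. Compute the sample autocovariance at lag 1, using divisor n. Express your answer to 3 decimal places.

Mean ȳ = (-10 + 9 − 10 − 1 − 12 + 17 − 10 − 1 + 6 − 3)/10 = -1.5000
Σ_{t=1}^{9}(y_t−ȳ)(y_{t+1}−ȳ) = -551.2500
γ_1 = -551.2500 / 10 = -55.125

-55.125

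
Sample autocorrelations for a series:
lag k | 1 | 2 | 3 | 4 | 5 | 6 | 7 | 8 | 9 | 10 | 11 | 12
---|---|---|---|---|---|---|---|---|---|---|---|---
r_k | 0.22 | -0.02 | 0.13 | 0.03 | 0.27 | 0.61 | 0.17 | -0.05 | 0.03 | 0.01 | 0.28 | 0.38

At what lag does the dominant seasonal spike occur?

6

The largest autocorrelation is r_6 = 0.61, with a weaker echo at lag 12 (0.38); the remaining lags stay at or below 0.28.
The dominant spike at lag 6 indicates a seasonal period of 6.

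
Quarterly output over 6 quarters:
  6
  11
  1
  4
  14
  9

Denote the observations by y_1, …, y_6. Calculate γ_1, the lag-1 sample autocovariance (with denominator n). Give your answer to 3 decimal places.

-3.042

Mean ȳ = (6 + 11 + 1 + 4 + 14 + 9)/6 = 7.5000
Σ_{t=1}^{5}(y_t−ȳ)(y_{t+1}−ȳ) = -18.2500
γ_1 = -18.2500 / 6 = -3.042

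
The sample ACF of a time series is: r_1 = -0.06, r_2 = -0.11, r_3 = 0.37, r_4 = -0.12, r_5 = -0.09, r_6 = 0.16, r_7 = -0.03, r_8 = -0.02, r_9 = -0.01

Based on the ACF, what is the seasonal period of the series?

The largest autocorrelation is r_3 = 0.37, with a weaker echo at lag 6 (0.16); the remaining lags stay at or below -0.01.
The dominant spike at lag 3 indicates a seasonal period of 3.

3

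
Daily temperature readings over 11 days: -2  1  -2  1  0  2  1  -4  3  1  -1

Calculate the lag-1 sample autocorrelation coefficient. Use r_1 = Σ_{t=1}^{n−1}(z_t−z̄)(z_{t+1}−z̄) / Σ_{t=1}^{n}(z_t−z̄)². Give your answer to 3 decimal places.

Mean z̄ = (-2 + 1 − 2 + 1 + 0 + 2 + 1 − 4 + 3 + 1 − 1)/11 = 0.0000
Numerator Σ_{t=1}^{10}(z_t−z̄)(z_{t+1}−z̄) = -18.0000
Denominator Σ(z_t−z̄)² = 42.0000
r_1 = -18.0000 / 42.0000 = -0.429

-0.429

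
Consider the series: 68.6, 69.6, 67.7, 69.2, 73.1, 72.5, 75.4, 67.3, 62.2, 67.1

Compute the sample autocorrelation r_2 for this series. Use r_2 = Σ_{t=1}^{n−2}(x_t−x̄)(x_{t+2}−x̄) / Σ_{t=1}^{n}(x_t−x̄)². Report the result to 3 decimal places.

Mean x̄ = (68.6 + 69.6 + 67.7 + 69.2 + 73.1 + 72.5 + 75.4 + 67.3 + 62.2 + 67.1)/10 = 69.2700
Numerator Σ_{t=1}^{8}(x_t−x̄)(x_{t+2}−x̄) = -27.1598
Denominator Σ(x_t−x̄)² = 124.2810
r_2 = -27.1598 / 124.2810 = -0.219

-0.219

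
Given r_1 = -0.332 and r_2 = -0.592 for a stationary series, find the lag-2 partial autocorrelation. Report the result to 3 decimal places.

-0.789

φ_{22} = (r_2 − r_1²) / (1 − r_1²)
r_1² = (-0.332)² = 0.110224
Numerator = -0.592 − 0.1102 = -0.7022; denominator = 1 − 0.1102 = 0.8898
φ_{22} = -0.7022 / 0.8898 = -0.789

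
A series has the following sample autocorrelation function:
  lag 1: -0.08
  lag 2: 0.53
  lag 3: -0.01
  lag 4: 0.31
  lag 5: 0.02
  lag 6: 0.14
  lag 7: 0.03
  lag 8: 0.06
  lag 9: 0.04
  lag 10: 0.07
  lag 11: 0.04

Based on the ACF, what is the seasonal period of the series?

The largest autocorrelation is r_2 = 0.53, with a weaker echo at lag 4 (0.31); the remaining lags stay at or below 0.14.
The dominant spike at lag 2 indicates a seasonal period of 2.

2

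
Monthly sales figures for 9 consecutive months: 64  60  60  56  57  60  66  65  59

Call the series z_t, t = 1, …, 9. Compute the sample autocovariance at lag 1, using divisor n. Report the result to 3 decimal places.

3.698

Mean z̄ = (64 + 60 + 60 + 56 + 57 + 60 + 66 + 65 + 59)/9 = 60.7778
Σ_{t=1}^{8}(z_t−z̄)(z_{t+1}−z̄) = 33.2840
γ_1 = 33.2840 / 9 = 3.698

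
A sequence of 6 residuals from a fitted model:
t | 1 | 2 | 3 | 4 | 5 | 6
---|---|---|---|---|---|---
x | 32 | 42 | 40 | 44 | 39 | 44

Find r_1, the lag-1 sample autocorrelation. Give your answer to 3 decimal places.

Mean x̄ = (32 + 42 + 40 + 44 + 39 + 44)/6 = 40.1667
Σ(x_t−x̄)(x_{t+1}−x̄) = (-14.9722) + (-0.3056) + (-0.6389) + (-4.4722) + (-4.4722) = -24.8611
Denominator Σ(x_t−x̄)² = 100.8333
r_1 = -24.8611 / 100.8333 = -0.247

-0.247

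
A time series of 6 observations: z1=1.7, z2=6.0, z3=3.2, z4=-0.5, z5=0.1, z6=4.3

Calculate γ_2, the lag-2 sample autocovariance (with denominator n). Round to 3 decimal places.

-3.036

Mean z̄ = (1.7 + 6.0 + 3.2 − 0.5 + 0.1 + 4.3)/6 = 2.4667
Σ_{t=1}^{4}(z_t−z̄)(z_{t+2}−z̄) = -18.2189
γ_2 = -18.2189 / 6 = -3.036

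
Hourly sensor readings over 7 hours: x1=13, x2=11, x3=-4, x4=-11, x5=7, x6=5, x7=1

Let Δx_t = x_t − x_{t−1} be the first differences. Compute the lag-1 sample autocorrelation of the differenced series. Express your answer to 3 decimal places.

First differences Δx: -2, -15, -7, 18, -2, -4
Mean of differences = -2.0000
Numerator Σ(Δx_t−Δx̄)(Δx_{t+1}−Δx̄) = -35.0000
Denominator Σ(Δx_t−Δx̄)² = 598.0000
r_1(Δx) = -35.0000 / 598.0000 = -0.059

-0.059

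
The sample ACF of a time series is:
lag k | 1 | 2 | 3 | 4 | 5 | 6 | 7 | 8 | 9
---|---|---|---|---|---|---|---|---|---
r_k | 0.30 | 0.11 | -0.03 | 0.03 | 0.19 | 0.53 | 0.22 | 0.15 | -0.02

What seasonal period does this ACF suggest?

The largest autocorrelation is r_6 = 0.53; the remaining lags stay at or below 0.30. The elevated value at lag 1 (0.30), dropping to 0.11 at lag 2, reflects decaying short-term dependence rather than seasonality.
The dominant spike at lag 6 indicates a seasonal period of 6.

6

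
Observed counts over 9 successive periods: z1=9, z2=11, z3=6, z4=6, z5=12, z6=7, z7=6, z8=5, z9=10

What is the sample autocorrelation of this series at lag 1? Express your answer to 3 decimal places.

Mean z̄ = (9 + 11 + 6 + 6 + 12 + 7 + 6 + 5 + 10)/9 = 8.0000
Numerator Σ_{t=1}^{8}(z_t−z̄)(z_{t+1}−z̄) = -9.0000
Denominator Σ(z_t−z̄)² = 52.0000
r_1 = -9.0000 / 52.0000 = -0.173

-0.173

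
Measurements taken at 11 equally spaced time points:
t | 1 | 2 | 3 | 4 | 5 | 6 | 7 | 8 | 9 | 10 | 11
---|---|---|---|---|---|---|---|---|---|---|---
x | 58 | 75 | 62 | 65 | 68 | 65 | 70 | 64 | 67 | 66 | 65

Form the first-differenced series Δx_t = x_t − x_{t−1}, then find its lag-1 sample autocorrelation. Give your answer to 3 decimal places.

First differences Δx: 17, -13, 3, 3, -3, 5, -6, 3, -1, -1
Mean of differences = 0.7000
Numerator Σ(Δx_t−Δx̄)(Δx_{t+1}−Δx̄) = -319.1900
Denominator Σ(Δx_t−Δx̄)² = 552.1000
r_1(Δx) = -319.1900 / 552.1000 = -0.578

-0.578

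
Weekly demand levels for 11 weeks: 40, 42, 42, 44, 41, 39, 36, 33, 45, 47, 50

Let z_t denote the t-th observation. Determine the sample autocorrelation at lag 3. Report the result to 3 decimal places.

-0.529

Mean z̄ = (40 + 42 + 42 + 44 + 41 + 39 + 36 + 33 + 45 + 47 + 50)/11 = 41.7273
Numerator Σ_{t=1}^{8}(z_t−z̄)(z_{t+3}−z̄) = -122.8595
Denominator Σ(z_t−z̄)² = 232.1818
r_3 = -122.8595 / 232.1818 = -0.529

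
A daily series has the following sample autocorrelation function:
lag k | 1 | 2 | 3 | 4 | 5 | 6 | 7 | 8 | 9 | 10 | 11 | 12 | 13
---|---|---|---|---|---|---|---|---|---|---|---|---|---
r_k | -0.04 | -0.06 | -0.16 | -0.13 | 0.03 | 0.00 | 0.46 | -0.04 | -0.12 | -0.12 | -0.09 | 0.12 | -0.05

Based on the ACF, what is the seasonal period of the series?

7

The largest autocorrelation is r_7 = 0.46; the remaining lags stay at or below 0.12.
The dominant spike at lag 7 indicates a seasonal period of 7.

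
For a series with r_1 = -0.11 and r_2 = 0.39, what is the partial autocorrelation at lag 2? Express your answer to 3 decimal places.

φ_{22} = (r_2 − r_1²) / (1 − r_1²)
r_1² = (-0.11)² = 0.0121
Numerator = 0.39 − 0.0121 = 0.3779; denominator = 1 − 0.0121 = 0.9879
φ_{22} = 0.3779 / 0.9879 = 0.383

0.383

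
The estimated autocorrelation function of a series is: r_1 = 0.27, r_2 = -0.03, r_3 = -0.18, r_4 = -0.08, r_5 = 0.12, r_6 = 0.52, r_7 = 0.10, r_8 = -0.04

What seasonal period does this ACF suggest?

6

The largest autocorrelation is r_6 = 0.52; the remaining lags stay at or below 0.27.
The dominant spike at lag 6 indicates a seasonal period of 6.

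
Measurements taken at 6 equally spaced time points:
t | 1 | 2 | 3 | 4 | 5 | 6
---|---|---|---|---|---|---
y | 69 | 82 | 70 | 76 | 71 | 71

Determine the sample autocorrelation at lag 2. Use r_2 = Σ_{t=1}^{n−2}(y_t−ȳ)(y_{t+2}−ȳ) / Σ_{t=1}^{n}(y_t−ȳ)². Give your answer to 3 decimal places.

Mean ȳ = (69 + 82 + 70 + 76 + 71 + 71)/6 = 73.1667
Deviations from mean: -4.1667, 8.8333, -3.1667, 2.8333, -2.1667, -2.1667
Numerator Σ_{t=1}^{4}(y_t−ȳ)(y_{t+2}−ȳ) = 38.9444
Denominator Σ(y_t−ȳ)² = 122.8333
r_2 = 38.9444 / 122.8333 = 0.317

0.317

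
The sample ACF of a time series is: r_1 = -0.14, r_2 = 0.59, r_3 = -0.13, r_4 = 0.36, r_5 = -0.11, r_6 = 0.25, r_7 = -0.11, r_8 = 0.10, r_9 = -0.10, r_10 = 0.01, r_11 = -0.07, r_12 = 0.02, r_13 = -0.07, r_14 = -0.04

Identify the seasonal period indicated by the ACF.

2

The largest autocorrelation is r_2 = 0.59, with weaker echoes at lags 4 (0.36) and 6 (0.25); the remaining lags stay at or below 0.10.
The dominant spike at lag 2 indicates a seasonal period of 2.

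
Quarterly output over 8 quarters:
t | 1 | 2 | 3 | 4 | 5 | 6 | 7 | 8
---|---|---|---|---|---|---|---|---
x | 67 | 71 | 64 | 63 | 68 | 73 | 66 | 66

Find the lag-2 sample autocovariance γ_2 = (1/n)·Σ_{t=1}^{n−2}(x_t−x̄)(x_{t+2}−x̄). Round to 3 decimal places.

-6.266

Mean x̄ = (67 + 71 + 64 + 63 + 68 + 73 + 66 + 66)/8 = 67.2500
Deviations: -0.2500, 3.7500, -3.2500, -4.2500, 0.7500, 5.7500, -1.2500, -1.2500
Σ_{t=1}^{6}(x_t−x̄)(x_{t+2}−x̄) = -50.1250
γ_2 = -50.1250 / 8 = -6.266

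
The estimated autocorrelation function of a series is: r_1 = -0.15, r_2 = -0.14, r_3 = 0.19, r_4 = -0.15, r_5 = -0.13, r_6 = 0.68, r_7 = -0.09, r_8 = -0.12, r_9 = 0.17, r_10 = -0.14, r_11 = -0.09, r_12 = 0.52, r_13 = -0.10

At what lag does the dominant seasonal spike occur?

6

The largest autocorrelation is r_6 = 0.68, with a weaker echo at lag 12 (0.52); the remaining lags stay at or below 0.19.
The dominant spike at lag 6 indicates a seasonal period of 6.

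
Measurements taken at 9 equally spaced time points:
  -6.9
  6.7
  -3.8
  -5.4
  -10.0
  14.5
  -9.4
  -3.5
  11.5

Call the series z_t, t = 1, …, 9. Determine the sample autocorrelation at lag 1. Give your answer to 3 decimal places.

-0.436

Mean z̄ = (-6.9 + 6.7 − 3.8 − 5.4 − 10.0 + 14.5 − 9.4 − 3.5 + 11.5)/9 = -0.7000
Numerator Σ_{t=1}^{8}(z_t−z̄)(z_{t+1}−z̄) = -293.9400
Denominator Σ(z_t−z̄)² = 674.8000
r_1 = -293.9400 / 674.8000 = -0.436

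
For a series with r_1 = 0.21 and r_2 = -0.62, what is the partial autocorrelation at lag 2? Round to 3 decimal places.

-0.695

φ_{22} = (r_2 − r_1²) / (1 − r_1²)
r_1² = (0.21)² = 0.0441
Numerator = -0.62 − 0.0441 = -0.6641; denominator = 1 − 0.0441 = 0.9559
φ_{22} = -0.6641 / 0.9559 = -0.695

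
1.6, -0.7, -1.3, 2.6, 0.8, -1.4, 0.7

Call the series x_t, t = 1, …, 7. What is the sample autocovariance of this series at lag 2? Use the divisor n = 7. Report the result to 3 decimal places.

Mean x̄ = (1.6 − 0.7 − 1.3 + 2.6 + 0.8 − 1.4 + 0.7)/7 = 0.3286
Σ_{t=1}^{5}(x_t−x̄)(x_{t+2}−x̄) = -8.9259
γ_2 = -8.9259 / 7 = -1.275

-1.275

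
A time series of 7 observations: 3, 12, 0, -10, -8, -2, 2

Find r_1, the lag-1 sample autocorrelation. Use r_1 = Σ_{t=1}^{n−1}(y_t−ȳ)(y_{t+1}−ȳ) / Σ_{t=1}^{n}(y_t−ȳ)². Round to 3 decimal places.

Mean ȳ = (3 + 12 + 0 − 10 − 8 − 2 + 2)/7 = -0.4286
Σ(y_t−ȳ)(y_{t+1}−ȳ) = (42.6122) + (5.3265) + (-4.1020) + (72.4694) + (11.8980) + (-3.8163) = 124.3878
Denominator Σ(y_t−ȳ)² = 323.7143
r_1 = 124.3878 / 323.7143 = 0.384

0.384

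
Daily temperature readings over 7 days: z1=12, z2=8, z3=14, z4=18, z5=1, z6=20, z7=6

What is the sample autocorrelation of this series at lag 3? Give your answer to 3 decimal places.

0.098

Mean z̄ = (12 + 8 + 14 + 18 + 1 + 20 + 6)/7 = 11.2857
Deviations from mean: 0.7143, -3.2857, 2.7143, 6.7143, -10.2857, 8.7143, -5.2857
Σ(z_t−z̄)(z_{t+3}−z̄) = (4.7959) + (33.7959) + (23.6531) + (-35.4898) = 26.7551
Denominator Σ(z_t−z̄)² = 273.4286
r_3 = 26.7551 / 273.4286 = 0.098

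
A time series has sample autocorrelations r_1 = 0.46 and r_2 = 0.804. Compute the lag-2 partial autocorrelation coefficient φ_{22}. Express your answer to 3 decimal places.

φ_{22} = (r_2 − r_1²) / (1 − r_1²)
r_1² = (0.46)² = 0.2116
Numerator = 0.804 − 0.2116 = 0.5924; denominator = 1 − 0.2116 = 0.7884
φ_{22} = 0.5924 / 0.7884 = 0.751

0.751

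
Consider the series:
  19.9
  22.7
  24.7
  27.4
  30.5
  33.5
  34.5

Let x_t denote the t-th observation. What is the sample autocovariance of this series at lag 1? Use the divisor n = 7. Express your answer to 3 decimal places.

Mean x̄ = (19.9 + 22.7 + 24.7 + 27.4 + 30.5 + 33.5 + 34.5)/7 = 27.6000
Deviations: -7.7000, -4.9000, -2.9000, -0.2000, 2.9000, 5.9000, 6.9000
Σ_{t=1}^{6}(x_t−x̄)(x_{t+1}−x̄) = 109.7600
γ_1 = 109.7600 / 7 = 15.680

15.680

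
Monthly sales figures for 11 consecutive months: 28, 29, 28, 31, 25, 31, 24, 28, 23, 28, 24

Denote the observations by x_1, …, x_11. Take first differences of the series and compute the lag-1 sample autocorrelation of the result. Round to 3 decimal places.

-0.911

First differences Δx: 1, -1, 3, -6, 6, -7, 4, -5, 5, -4
Mean of differences = -0.4000
Numerator Σ(Δx_t−Δx̄)(Δx_{t+1}−Δx̄) = -193.5600
Denominator Σ(Δx_t−Δx̄)² = 212.4000
r_1(Δx) = -193.5600 / 212.4000 = -0.911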